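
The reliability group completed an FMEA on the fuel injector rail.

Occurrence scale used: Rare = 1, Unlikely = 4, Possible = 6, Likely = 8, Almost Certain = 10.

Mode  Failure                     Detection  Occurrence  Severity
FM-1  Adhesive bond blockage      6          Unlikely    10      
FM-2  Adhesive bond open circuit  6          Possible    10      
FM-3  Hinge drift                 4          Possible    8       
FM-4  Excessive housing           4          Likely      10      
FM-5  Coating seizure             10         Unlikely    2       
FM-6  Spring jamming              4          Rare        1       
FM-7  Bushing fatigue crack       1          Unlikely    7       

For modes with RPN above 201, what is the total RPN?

920

RPN = Severity × Occurrence × Detection:
  FM-1: 10 × 4 × 6 = 240
  FM-2: 10 × 6 × 6 = 360
  FM-3: 8 × 6 × 4 = 192
  FM-4: 10 × 8 × 4 = 320
  FM-5: 2 × 4 × 10 = 80
  FM-6: 1 × 1 × 4 = 4
  FM-7: 7 × 4 × 1 = 28
RPN > 201: FM-1 (240), FM-2 (360), FM-4 (320).
Sum: 240 + 360 + 320 = 920.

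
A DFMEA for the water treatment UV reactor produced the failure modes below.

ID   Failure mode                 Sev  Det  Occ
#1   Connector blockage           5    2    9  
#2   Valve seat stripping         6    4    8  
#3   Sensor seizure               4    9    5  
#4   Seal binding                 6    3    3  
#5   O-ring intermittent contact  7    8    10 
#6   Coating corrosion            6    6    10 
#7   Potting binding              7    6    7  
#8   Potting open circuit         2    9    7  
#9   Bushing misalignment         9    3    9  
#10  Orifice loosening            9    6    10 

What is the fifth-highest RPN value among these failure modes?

RPN = Severity × Occurrence × Detection:
  #1: 5 × 9 × 2 = 90
  #2: 6 × 8 × 4 = 192
  #3: 4 × 5 × 9 = 180
  #4: 6 × 3 × 3 = 54
  #5: 7 × 10 × 8 = 560
  #6: 6 × 10 × 6 = 360
  #7: 7 × 7 × 6 = 294
  #8: 2 × 7 × 9 = 126
  #9: 9 × 9 × 3 = 243
  #10: 9 × 10 × 6 = 540
Sorted descending: 560, 540, 360, 294, 243, 192, 180, 126, 90, 54.
The fifth-highest RPN is 243 (#9).

243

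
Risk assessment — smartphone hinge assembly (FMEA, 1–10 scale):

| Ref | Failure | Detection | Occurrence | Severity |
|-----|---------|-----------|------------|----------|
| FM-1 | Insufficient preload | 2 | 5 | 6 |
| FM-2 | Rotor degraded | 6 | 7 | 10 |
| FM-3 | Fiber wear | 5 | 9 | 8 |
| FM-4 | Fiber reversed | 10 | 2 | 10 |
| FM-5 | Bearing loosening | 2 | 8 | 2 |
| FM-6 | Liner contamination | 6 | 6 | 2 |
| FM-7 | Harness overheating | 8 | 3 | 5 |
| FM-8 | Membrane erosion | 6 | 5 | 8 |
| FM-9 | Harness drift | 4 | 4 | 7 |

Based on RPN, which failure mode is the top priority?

RPN = Severity × Occurrence × Detection:
  FM-1: 6 × 5 × 2 = 60
  FM-2: 10 × 7 × 6 = 420
  FM-3: 8 × 9 × 5 = 360
  FM-4: 10 × 2 × 10 = 200
  FM-5: 2 × 8 × 2 = 32
  FM-6: 2 × 6 × 6 = 72
  FM-7: 5 × 3 × 8 = 120
  FM-8: 8 × 5 × 6 = 240
  FM-9: 7 × 4 × 4 = 112
Highest RPN is 420 → FM-2.

FM-2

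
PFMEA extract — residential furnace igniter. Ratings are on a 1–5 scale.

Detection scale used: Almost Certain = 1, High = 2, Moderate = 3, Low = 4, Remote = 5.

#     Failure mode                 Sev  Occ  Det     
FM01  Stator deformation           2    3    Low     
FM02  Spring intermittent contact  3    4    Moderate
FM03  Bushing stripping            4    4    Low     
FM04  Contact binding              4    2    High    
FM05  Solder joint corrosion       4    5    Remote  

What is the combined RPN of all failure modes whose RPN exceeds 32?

RPN = Severity × Occurrence × Detection:
  FM01: 2 × 3 × 4 = 24
  FM02: 3 × 4 × 3 = 36
  FM03: 4 × 4 × 4 = 64
  FM04: 4 × 2 × 2 = 16
  FM05: 4 × 5 × 5 = 100
RPN > 32: FM02 (36), FM03 (64), FM05 (100).
Sum: 36 + 64 + 100 = 200.

200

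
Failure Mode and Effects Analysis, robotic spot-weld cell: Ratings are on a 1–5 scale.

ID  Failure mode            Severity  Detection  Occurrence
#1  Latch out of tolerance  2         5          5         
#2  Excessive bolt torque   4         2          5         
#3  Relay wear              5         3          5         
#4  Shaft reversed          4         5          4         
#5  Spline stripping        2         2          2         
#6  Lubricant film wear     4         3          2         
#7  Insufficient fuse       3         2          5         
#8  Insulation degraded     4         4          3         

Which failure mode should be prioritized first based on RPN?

#4

RPN = Severity × Occurrence × Detection:
  #1: 2 × 5 × 5 = 50
  #2: 4 × 5 × 2 = 40
  #3: 5 × 5 × 3 = 75
  #4: 4 × 4 × 5 = 80
  #5: 2 × 2 × 2 = 8
  #6: 4 × 2 × 3 = 24
  #7: 3 × 5 × 2 = 30
  #8: 4 × 3 × 4 = 48
Highest RPN is 80 → #4.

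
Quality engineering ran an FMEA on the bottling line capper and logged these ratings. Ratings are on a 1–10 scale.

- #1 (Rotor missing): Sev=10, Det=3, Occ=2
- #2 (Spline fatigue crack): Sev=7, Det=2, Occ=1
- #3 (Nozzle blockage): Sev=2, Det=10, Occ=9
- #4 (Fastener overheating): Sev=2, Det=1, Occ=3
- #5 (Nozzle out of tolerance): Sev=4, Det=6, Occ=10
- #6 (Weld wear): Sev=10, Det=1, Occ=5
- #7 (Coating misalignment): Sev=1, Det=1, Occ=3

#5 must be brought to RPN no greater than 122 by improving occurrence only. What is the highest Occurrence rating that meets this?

5

#5: S=4, O=10, D=6 → current RPN = 240.
Fixed product = 24. Need 24 × O ≤ 122, so O ≤ 122/24 = 5.08.
Maximum integer Occurrence rating = 5 (gives RPN 120; O=6 would give 144 > 122).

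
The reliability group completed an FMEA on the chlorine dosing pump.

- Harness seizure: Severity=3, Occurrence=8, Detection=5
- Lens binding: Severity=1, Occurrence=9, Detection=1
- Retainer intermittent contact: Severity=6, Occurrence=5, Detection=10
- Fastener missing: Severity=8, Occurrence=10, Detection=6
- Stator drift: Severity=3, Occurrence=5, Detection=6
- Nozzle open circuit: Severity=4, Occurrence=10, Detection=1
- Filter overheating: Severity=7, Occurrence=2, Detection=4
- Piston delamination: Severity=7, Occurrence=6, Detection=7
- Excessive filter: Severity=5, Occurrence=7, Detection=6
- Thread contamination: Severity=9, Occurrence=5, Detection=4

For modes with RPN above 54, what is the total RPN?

1730

RPN = Severity × Occurrence × Detection:
  Harness seizure: 3 × 8 × 5 = 120
  Lens binding: 1 × 9 × 1 = 9
  Retainer intermittent contact: 6 × 5 × 10 = 300
  Fastener missing: 8 × 10 × 6 = 480
  Stator drift: 3 × 5 × 6 = 90
  Nozzle open circuit: 4 × 10 × 1 = 40
  Filter overheating: 7 × 2 × 4 = 56
  Piston delamination: 7 × 6 × 7 = 294
  Excessive filter: 5 × 7 × 6 = 210
  Thread contamination: 9 × 5 × 4 = 180
RPN > 54: Harness seizure (120), Retainer intermittent contact (300), Fastener missing (480), Stator drift (90), Filter overheating (56), Piston delamination (294), Excessive filter (210), Thread contamination (180).
Sum: 120 + 300 + 480 + 90 + 56 + 294 + 210 + 180 = 1730.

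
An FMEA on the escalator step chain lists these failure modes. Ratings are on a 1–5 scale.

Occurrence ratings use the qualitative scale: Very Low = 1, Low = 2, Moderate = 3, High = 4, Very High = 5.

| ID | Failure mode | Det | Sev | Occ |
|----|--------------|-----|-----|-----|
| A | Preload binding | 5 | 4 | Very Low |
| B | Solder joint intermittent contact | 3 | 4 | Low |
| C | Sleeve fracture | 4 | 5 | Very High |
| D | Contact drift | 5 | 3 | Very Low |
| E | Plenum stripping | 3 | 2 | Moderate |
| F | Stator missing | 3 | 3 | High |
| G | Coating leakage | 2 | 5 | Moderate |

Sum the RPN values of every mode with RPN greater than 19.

210

RPN = Severity × Occurrence × Detection:
  A: 4 × 1 × 5 = 20
  B: 4 × 2 × 3 = 24
  C: 5 × 5 × 4 = 100
  D: 3 × 1 × 5 = 15
  E: 2 × 3 × 3 = 18
  F: 3 × 4 × 3 = 36
  G: 5 × 3 × 2 = 30
RPN > 19: A (20), B (24), C (100), F (36), G (30).
Sum: 20 + 24 + 100 + 36 + 30 = 210.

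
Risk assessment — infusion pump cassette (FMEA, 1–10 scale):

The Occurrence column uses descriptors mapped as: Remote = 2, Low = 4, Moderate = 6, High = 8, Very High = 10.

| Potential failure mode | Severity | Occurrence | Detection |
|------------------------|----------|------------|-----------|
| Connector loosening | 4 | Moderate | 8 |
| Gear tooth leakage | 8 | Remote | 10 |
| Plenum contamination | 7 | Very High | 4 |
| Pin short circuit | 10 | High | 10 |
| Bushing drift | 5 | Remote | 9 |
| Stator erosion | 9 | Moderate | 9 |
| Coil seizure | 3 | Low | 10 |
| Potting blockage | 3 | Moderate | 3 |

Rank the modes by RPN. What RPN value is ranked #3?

280

RPN = Severity × Occurrence × Detection:
  Connector loosening: 4 × 6 × 8 = 192
  Gear tooth leakage: 8 × 2 × 10 = 160
  Plenum contamination: 7 × 10 × 4 = 280
  Pin short circuit: 10 × 8 × 10 = 800
  Bushing drift: 5 × 2 × 9 = 90
  Stator erosion: 9 × 6 × 9 = 486
  Coil seizure: 3 × 4 × 10 = 120
  Potting blockage: 3 × 6 × 3 = 54
Sorted descending: 800, 486, 280, 192, 160, 120, 90, 54.
The third-highest RPN is 280 (Plenum contamination).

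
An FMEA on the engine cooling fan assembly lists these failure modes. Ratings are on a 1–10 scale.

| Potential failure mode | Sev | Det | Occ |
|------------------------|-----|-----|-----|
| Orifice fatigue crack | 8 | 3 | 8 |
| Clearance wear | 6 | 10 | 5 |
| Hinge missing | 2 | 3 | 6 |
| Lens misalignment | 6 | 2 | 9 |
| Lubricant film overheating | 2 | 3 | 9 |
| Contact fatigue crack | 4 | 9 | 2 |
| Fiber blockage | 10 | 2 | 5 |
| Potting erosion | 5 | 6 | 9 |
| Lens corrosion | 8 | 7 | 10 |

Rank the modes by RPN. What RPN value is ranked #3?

270

RPN = Severity × Occurrence × Detection:
  Orifice fatigue crack: 8 × 8 × 3 = 192
  Clearance wear: 6 × 5 × 10 = 300
  Hinge missing: 2 × 6 × 3 = 36
  Lens misalignment: 6 × 9 × 2 = 108
  Lubricant film overheating: 2 × 9 × 3 = 54
  Contact fatigue crack: 4 × 2 × 9 = 72
  Fiber blockage: 10 × 5 × 2 = 100
  Potting erosion: 5 × 9 × 6 = 270
  Lens corrosion: 8 × 10 × 7 = 560
Sorted descending: 560, 300, 270, 192, 108, 100, 72, 54, 36.
The third-highest RPN is 270 (Potting erosion).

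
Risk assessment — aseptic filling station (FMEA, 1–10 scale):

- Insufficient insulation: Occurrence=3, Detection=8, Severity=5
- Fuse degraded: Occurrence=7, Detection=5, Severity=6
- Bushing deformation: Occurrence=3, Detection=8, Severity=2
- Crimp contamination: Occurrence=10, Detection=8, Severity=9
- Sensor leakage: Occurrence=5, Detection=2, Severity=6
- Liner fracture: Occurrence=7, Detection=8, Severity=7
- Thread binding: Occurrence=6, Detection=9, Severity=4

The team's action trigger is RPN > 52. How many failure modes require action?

6

RPN = Severity × Occurrence × Detection:
  Insufficient insulation: 5 × 3 × 8 = 120
  Fuse degraded: 6 × 7 × 5 = 210
  Bushing deformation: 2 × 3 × 8 = 48
  Crimp contamination: 9 × 10 × 8 = 720
  Sensor leakage: 6 × 5 × 2 = 60
  Liner fracture: 7 × 7 × 8 = 392
  Thread binding: 4 × 6 × 9 = 216
Modes with RPN > 52: Insufficient insulation (120), Fuse degraded (210), Crimp contamination (720), Sensor leakage (60), Liner fracture (392), Thread binding (216) → 6.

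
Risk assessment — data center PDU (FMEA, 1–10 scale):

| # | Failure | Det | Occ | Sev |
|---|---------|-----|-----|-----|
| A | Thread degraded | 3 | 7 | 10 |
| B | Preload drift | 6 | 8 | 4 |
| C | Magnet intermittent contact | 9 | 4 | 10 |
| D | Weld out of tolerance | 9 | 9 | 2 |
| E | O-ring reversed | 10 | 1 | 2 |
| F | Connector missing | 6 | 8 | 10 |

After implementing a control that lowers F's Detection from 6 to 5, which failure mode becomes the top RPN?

F

RPN = Severity × Occurrence × Detection:
  A: 10 × 7 × 3 = 210
  B: 4 × 8 × 6 = 192
  C: 10 × 4 × 9 = 360
  D: 2 × 9 × 9 = 162
  E: 2 × 1 × 10 = 20
  F: 10 × 8 × 6 = 480
After action: F → 10 × 8 × 5 = 400.
Revised RPNs: F=400, C=360, A=210, B=192, D=162, E=20.
Highest is now F (400).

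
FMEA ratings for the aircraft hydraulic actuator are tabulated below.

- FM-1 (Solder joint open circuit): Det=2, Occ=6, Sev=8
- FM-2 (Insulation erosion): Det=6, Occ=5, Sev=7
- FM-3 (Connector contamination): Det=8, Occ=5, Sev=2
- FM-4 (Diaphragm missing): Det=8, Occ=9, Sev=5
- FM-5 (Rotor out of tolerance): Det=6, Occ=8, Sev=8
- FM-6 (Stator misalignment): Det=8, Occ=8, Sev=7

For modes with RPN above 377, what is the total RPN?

RPN = Severity × Occurrence × Detection:
  FM-1: 8 × 6 × 2 = 96
  FM-2: 7 × 5 × 6 = 210
  FM-3: 2 × 5 × 8 = 80
  FM-4: 5 × 9 × 8 = 360
  FM-5: 8 × 8 × 6 = 384
  FM-6: 7 × 8 × 8 = 448
RPN > 377: FM-5 (384), FM-6 (448).
Sum: 384 + 448 = 832.

832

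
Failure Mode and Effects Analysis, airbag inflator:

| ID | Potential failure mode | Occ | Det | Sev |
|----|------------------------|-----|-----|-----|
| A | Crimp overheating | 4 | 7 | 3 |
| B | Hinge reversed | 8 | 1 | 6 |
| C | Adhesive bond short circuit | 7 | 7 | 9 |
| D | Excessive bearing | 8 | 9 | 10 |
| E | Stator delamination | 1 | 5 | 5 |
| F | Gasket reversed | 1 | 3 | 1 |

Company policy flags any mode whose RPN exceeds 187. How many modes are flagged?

RPN = Severity × Occurrence × Detection:
  A: 3 × 4 × 7 = 84
  B: 6 × 8 × 1 = 48
  C: 9 × 7 × 7 = 441
  D: 10 × 8 × 9 = 720
  E: 5 × 1 × 5 = 25
  F: 1 × 1 × 3 = 3
Modes with RPN > 187: C (441), D (720) → 2.

2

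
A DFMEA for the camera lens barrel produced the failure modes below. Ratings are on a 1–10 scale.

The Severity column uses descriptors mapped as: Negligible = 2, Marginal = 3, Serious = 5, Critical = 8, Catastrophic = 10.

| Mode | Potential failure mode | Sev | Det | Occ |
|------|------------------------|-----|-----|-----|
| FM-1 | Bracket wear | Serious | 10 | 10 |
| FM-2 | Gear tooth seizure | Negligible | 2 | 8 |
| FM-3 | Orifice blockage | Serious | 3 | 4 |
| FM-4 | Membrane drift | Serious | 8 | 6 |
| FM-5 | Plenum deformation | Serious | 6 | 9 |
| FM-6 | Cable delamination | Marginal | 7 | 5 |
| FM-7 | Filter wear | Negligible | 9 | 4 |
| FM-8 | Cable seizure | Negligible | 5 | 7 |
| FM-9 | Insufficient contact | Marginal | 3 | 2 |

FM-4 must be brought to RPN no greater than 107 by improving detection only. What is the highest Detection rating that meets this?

3

FM-4: S=5, O=6, D=8 → current RPN = 240.
Fixed product = 30. Need 30 × D ≤ 107, so D ≤ 107/30 = 3.57.
Maximum integer Detection rating = 3 (gives RPN 90; D=4 would give 120 > 107).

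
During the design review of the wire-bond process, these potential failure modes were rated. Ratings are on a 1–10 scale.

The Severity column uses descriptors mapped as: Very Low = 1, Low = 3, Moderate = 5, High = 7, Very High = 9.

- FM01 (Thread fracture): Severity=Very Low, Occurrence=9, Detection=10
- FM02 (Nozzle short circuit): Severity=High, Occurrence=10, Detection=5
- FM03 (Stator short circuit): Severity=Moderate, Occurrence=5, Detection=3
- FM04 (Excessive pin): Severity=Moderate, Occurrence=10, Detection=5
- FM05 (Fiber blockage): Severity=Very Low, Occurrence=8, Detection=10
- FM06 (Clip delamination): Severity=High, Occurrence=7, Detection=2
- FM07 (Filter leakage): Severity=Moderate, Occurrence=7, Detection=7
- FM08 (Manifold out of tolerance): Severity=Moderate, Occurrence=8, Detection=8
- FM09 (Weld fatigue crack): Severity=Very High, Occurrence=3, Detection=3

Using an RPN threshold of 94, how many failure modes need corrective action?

RPN = Severity × Occurrence × Detection:
  FM01: 1 × 9 × 10 = 90
  FM02: 7 × 10 × 5 = 350
  FM03: 5 × 5 × 3 = 75
  FM04: 5 × 10 × 5 = 250
  FM05: 1 × 8 × 10 = 80
  FM06: 7 × 7 × 2 = 98
  FM07: 5 × 7 × 7 = 245
  FM08: 5 × 8 × 8 = 320
  FM09: 9 × 3 × 3 = 81
Modes with RPN ≥ 94: FM02 (350), FM04 (250), FM06 (98), FM07 (245), FM08 (320) → 5.

5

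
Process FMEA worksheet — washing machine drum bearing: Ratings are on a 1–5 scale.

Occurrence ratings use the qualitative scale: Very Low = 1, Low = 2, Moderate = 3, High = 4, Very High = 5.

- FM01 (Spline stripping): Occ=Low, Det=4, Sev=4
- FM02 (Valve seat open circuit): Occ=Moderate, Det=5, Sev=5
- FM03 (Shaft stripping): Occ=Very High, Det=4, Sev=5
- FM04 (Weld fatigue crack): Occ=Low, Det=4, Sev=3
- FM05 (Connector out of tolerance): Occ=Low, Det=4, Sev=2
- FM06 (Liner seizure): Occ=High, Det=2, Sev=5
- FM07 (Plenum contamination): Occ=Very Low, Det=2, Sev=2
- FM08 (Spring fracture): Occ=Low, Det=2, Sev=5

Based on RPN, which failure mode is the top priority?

RPN = Severity × Occurrence × Detection:
  FM01: 4 × 2 × 4 = 32
  FM02: 5 × 3 × 5 = 75
  FM03: 5 × 5 × 4 = 100
  FM04: 3 × 2 × 4 = 24
  FM05: 2 × 2 × 4 = 16
  FM06: 5 × 4 × 2 = 40
  FM07: 2 × 1 × 2 = 4
  FM08: 5 × 2 × 2 = 20
Highest RPN is 100 → FM03.

FM03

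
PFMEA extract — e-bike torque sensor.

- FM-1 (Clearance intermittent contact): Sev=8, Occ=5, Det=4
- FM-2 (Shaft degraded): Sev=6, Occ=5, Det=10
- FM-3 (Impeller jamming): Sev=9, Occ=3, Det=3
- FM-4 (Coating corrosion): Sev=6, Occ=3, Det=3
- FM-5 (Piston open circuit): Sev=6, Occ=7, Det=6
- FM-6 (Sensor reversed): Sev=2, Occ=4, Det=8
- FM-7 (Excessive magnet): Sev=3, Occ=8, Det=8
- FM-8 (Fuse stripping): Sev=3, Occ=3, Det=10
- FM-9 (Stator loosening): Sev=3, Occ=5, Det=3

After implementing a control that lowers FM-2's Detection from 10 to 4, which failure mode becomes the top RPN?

RPN = Severity × Occurrence × Detection:
  FM-1: 8 × 5 × 4 = 160
  FM-2: 6 × 5 × 10 = 300
  FM-3: 9 × 3 × 3 = 81
  FM-4: 6 × 3 × 3 = 54
  FM-5: 6 × 7 × 6 = 252
  FM-6: 2 × 4 × 8 = 64
  FM-7: 3 × 8 × 8 = 192
  FM-8: 3 × 3 × 10 = 90
  FM-9: 3 × 5 × 3 = 45
After action: FM-2 → 6 × 5 × 4 = 120.
Revised RPNs: FM-5=252, FM-7=192, FM-1=160, FM-2=120, FM-8=90, FM-3=81, FM-6=64, FM-4=54, FM-9=45.
Highest is now FM-5 (252).

FM-5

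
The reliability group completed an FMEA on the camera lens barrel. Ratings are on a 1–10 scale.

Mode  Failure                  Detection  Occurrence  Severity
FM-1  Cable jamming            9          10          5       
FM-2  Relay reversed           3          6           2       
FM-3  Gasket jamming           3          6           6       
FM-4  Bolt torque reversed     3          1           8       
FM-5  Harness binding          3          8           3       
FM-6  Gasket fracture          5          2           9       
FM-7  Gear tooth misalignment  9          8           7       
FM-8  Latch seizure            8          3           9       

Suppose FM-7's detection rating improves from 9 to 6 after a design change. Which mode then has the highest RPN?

FM-1

RPN = Severity × Occurrence × Detection:
  FM-1: 5 × 10 × 9 = 450
  FM-2: 2 × 6 × 3 = 36
  FM-3: 6 × 6 × 3 = 108
  FM-4: 8 × 1 × 3 = 24
  FM-5: 3 × 8 × 3 = 72
  FM-6: 9 × 2 × 5 = 90
  FM-7: 7 × 8 × 9 = 504
  FM-8: 9 × 3 × 8 = 216
After action: FM-7 → 7 × 8 × 6 = 336.
Revised RPNs: FM-1=450, FM-7=336, FM-8=216, FM-3=108, FM-6=90, FM-5=72, FM-2=36, FM-4=24.
Highest is now FM-1 (450).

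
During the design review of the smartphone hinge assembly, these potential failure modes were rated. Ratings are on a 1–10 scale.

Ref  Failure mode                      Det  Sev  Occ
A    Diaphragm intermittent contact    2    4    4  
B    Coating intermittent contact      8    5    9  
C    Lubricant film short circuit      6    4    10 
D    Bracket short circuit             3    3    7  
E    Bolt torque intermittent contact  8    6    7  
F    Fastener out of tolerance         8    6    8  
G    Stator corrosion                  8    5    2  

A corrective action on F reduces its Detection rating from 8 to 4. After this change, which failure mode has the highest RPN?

RPN = Severity × Occurrence × Detection:
  A: 4 × 4 × 2 = 32
  B: 5 × 9 × 8 = 360
  C: 4 × 10 × 6 = 240
  D: 3 × 7 × 3 = 63
  E: 6 × 7 × 8 = 336
  F: 6 × 8 × 8 = 384
  G: 5 × 2 × 8 = 80
After action: F → 6 × 8 × 4 = 192.
Revised RPNs: B=360, E=336, C=240, F=192, G=80, D=63, A=32.
Highest is now B (360).

B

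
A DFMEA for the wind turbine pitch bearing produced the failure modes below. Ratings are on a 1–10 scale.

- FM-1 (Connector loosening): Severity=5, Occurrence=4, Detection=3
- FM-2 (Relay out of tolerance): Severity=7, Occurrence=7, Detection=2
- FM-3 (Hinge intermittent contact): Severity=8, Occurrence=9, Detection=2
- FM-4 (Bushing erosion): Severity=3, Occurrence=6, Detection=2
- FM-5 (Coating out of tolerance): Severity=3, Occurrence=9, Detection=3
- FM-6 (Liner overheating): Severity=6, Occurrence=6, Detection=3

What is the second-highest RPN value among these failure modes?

108

RPN = Severity × Occurrence × Detection:
  FM-1: 5 × 4 × 3 = 60
  FM-2: 7 × 7 × 2 = 98
  FM-3: 8 × 9 × 2 = 144
  FM-4: 3 × 6 × 2 = 36
  FM-5: 3 × 9 × 3 = 81
  FM-6: 6 × 6 × 3 = 108
Sorted descending: 144, 108, 98, 81, 60, 36.
The second-highest RPN is 108 (FM-6).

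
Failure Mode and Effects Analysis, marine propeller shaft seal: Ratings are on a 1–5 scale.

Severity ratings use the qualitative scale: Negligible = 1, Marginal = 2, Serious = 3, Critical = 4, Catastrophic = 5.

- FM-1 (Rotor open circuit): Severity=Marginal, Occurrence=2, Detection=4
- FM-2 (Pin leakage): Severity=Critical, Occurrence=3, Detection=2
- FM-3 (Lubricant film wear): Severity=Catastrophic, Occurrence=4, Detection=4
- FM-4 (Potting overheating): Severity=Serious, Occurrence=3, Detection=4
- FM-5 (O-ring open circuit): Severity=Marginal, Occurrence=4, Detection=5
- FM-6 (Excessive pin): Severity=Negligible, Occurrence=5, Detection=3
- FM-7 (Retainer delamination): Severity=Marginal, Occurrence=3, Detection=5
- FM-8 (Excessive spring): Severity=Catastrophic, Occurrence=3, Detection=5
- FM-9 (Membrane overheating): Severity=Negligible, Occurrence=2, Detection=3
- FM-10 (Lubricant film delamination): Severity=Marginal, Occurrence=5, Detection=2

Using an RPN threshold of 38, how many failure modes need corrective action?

3

RPN = Severity × Occurrence × Detection:
  FM-1: 2 × 2 × 4 = 16
  FM-2: 4 × 3 × 2 = 24
  FM-3: 5 × 4 × 4 = 80
  FM-4: 3 × 3 × 4 = 36
  FM-5: 2 × 4 × 5 = 40
  FM-6: 1 × 5 × 3 = 15
  FM-7: 2 × 3 × 5 = 30
  FM-8: 5 × 3 × 5 = 75
  FM-9: 1 × 2 × 3 = 6
  FM-10: 2 × 5 × 2 = 20
Modes with RPN ≥ 38: FM-3 (80), FM-5 (40), FM-8 (75) → 3.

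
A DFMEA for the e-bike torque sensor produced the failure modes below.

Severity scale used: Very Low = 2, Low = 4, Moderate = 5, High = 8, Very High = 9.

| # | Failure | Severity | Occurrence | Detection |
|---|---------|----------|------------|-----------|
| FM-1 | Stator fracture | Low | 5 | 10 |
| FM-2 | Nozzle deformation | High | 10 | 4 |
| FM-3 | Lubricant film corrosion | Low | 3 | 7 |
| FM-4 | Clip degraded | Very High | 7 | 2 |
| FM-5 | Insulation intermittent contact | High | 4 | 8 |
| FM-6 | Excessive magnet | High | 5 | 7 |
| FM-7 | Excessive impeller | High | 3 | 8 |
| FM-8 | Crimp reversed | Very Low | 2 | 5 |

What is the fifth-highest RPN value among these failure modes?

RPN = Severity × Occurrence × Detection:
  FM-1: 4 × 5 × 10 = 200
  FM-2: 8 × 10 × 4 = 320
  FM-3: 4 × 3 × 7 = 84
  FM-4: 9 × 7 × 2 = 126
  FM-5: 8 × 4 × 8 = 256
  FM-6: 8 × 5 × 7 = 280
  FM-7: 8 × 3 × 8 = 192
  FM-8: 2 × 2 × 5 = 20
Sorted descending: 320, 280, 256, 200, 192, 126, 84, 20.
The fifth-highest RPN is 192 (FM-7).

192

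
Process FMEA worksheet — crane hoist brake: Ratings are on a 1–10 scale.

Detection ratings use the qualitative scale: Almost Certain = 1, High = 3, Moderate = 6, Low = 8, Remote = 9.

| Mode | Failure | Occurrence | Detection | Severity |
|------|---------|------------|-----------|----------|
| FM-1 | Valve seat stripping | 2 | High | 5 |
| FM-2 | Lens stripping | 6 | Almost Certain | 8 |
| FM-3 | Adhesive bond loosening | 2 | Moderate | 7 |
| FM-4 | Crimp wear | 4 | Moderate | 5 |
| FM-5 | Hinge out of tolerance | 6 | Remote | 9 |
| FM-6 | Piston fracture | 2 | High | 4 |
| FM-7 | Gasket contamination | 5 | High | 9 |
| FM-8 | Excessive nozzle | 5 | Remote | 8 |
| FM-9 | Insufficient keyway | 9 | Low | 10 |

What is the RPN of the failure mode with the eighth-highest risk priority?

30

RPN = Severity × Occurrence × Detection:
  FM-1: 5 × 2 × 3 = 30
  FM-2: 8 × 6 × 1 = 48
  FM-3: 7 × 2 × 6 = 84
  FM-4: 5 × 4 × 6 = 120
  FM-5: 9 × 6 × 9 = 486
  FM-6: 4 × 2 × 3 = 24
  FM-7: 9 × 5 × 3 = 135
  FM-8: 8 × 5 × 9 = 360
  FM-9: 10 × 9 × 8 = 720
Sorted descending: 720, 486, 360, 135, 120, 84, 48, 30, 24.
The eighth-highest RPN is 30 (FM-1).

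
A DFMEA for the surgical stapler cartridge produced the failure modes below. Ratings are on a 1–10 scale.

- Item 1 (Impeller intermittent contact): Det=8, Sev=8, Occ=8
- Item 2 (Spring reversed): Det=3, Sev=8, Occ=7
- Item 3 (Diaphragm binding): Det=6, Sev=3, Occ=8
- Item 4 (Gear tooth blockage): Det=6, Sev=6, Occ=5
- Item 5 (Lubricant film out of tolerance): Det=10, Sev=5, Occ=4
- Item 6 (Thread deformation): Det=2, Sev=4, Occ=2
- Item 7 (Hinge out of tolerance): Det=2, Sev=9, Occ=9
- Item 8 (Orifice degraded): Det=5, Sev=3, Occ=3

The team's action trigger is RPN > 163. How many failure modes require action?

4

RPN = Severity × Occurrence × Detection:
  Item 1: 8 × 8 × 8 = 512
  Item 2: 8 × 7 × 3 = 168
  Item 3: 3 × 8 × 6 = 144
  Item 4: 6 × 5 × 6 = 180
  Item 5: 5 × 4 × 10 = 200
  Item 6: 4 × 2 × 2 = 16
  Item 7: 9 × 9 × 2 = 162
  Item 8: 3 × 3 × 5 = 45
Modes with RPN > 163: Item 1 (512), Item 2 (168), Item 4 (180), Item 5 (200) → 4.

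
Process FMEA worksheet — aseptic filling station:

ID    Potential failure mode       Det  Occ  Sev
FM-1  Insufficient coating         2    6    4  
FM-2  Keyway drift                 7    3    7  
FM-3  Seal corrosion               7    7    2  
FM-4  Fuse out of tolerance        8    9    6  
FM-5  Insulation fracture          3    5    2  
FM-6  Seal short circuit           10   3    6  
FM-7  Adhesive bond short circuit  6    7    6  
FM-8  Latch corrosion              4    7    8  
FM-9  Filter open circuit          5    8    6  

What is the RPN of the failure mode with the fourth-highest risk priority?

RPN = Severity × Occurrence × Detection:
  FM-1: 4 × 6 × 2 = 48
  FM-2: 7 × 3 × 7 = 147
  FM-3: 2 × 7 × 7 = 98
  FM-4: 6 × 9 × 8 = 432
  FM-5: 2 × 5 × 3 = 30
  FM-6: 6 × 3 × 10 = 180
  FM-7: 6 × 7 × 6 = 252
  FM-8: 8 × 7 × 4 = 224
  FM-9: 6 × 8 × 5 = 240
Sorted descending: 432, 252, 240, 224, 180, 147, 98, 48, 30.
The fourth-highest RPN is 224 (FM-8).

224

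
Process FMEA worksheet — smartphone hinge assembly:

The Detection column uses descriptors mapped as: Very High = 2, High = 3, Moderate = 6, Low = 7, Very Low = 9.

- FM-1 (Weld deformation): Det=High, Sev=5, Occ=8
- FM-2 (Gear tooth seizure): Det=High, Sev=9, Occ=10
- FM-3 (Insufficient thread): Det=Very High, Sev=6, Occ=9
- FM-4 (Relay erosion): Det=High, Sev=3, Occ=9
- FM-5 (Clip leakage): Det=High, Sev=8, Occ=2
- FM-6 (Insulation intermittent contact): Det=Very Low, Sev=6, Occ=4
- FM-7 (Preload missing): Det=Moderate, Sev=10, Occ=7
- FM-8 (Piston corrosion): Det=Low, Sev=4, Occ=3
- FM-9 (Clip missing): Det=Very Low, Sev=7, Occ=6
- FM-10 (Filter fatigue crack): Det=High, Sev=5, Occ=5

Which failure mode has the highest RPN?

RPN = Severity × Occurrence × Detection:
  FM-1: 5 × 8 × 3 = 120
  FM-2: 9 × 10 × 3 = 270
  FM-3: 6 × 9 × 2 = 108
  FM-4: 3 × 9 × 3 = 81
  FM-5: 8 × 2 × 3 = 48
  FM-6: 6 × 4 × 9 = 216
  FM-7: 10 × 7 × 6 = 420
  FM-8: 4 × 3 × 7 = 84
  FM-9: 7 × 6 × 9 = 378
  FM-10: 5 × 5 × 3 = 75
Highest RPN is 420 → FM-7.

FM-7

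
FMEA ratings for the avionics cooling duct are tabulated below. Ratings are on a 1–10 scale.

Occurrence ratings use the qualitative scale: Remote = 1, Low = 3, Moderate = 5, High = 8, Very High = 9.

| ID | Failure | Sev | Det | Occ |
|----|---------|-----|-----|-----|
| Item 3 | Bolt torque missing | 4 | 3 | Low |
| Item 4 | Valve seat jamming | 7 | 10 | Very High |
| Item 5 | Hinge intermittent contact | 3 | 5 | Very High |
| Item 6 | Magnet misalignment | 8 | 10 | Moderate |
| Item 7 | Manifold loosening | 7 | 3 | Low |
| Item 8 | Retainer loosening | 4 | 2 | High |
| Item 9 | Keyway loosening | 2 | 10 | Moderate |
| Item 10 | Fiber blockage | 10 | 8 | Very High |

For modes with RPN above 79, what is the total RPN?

1985

RPN = Severity × Occurrence × Detection:
  Item 3: 4 × 3 × 3 = 36
  Item 4: 7 × 9 × 10 = 630
  Item 5: 3 × 9 × 5 = 135
  Item 6: 8 × 5 × 10 = 400
  Item 7: 7 × 3 × 3 = 63
  Item 8: 4 × 8 × 2 = 64
  Item 9: 2 × 5 × 10 = 100
  Item 10: 10 × 9 × 8 = 720
RPN > 79: Item 4 (630), Item 5 (135), Item 6 (400), Item 9 (100), Item 10 (720).
Sum: 630 + 135 + 400 + 100 + 720 = 1985.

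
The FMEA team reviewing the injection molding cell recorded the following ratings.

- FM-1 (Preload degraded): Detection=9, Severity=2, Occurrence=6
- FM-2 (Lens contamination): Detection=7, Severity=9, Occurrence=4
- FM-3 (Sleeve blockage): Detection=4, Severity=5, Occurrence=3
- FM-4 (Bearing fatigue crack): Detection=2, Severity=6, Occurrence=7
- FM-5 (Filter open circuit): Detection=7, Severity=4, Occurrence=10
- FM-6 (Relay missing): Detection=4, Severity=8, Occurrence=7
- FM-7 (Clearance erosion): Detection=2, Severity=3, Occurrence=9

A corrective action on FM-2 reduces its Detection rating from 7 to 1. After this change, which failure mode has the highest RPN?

FM-5

RPN = Severity × Occurrence × Detection:
  FM-1: 2 × 6 × 9 = 108
  FM-2: 9 × 4 × 7 = 252
  FM-3: 5 × 3 × 4 = 60
  FM-4: 6 × 7 × 2 = 84
  FM-5: 4 × 10 × 7 = 280
  FM-6: 8 × 7 × 4 = 224
  FM-7: 3 × 9 × 2 = 54
After action: FM-2 → 9 × 4 × 1 = 36.
Revised RPNs: FM-5=280, FM-6=224, FM-1=108, FM-4=84, FM-3=60, FM-7=54, FM-2=36.
Highest is now FM-5 (280).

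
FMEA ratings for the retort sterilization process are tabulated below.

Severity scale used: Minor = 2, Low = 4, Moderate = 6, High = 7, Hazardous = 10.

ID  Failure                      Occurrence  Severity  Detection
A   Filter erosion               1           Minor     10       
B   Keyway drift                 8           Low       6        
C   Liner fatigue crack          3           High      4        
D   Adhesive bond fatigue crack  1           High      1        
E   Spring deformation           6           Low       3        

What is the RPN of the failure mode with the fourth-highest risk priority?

20

RPN = Severity × Occurrence × Detection:
  A: 2 × 1 × 10 = 20
  B: 4 × 8 × 6 = 192
  C: 7 × 3 × 4 = 84
  D: 7 × 1 × 1 = 7
  E: 4 × 6 × 3 = 72
Sorted descending: 192, 84, 72, 20, 7.
The fourth-highest RPN is 20 (A).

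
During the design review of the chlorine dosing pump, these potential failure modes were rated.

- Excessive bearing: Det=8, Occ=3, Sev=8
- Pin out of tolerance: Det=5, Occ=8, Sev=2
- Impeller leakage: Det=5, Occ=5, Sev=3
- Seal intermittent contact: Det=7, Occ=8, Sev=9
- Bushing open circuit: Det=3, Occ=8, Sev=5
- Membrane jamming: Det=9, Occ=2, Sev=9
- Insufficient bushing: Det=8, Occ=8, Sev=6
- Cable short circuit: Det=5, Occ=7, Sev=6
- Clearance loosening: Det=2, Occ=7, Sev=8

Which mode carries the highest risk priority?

RPN = Severity × Occurrence × Detection:
  Excessive bearing: 8 × 3 × 8 = 192
  Pin out of tolerance: 2 × 8 × 5 = 80
  Impeller leakage: 3 × 5 × 5 = 75
  Seal intermittent contact: 9 × 8 × 7 = 504
  Bushing open circuit: 5 × 8 × 3 = 120
  Membrane jamming: 9 × 2 × 9 = 162
  Insufficient bushing: 6 × 8 × 8 = 384
  Cable short circuit: 6 × 7 × 5 = 210
  Clearance loosening: 8 × 7 × 2 = 112
Highest RPN is 504 → Seal intermittent contact.

Seal intermittent contact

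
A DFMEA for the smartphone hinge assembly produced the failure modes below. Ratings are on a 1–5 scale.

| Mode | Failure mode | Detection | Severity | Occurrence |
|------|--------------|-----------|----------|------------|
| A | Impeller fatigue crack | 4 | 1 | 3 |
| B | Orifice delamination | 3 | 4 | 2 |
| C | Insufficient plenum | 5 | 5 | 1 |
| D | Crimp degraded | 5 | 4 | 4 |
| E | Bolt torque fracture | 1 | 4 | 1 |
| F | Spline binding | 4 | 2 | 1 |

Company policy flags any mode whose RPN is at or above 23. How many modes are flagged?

RPN = Severity × Occurrence × Detection:
  A: 1 × 3 × 4 = 12
  B: 4 × 2 × 3 = 24
  C: 5 × 1 × 5 = 25
  D: 4 × 4 × 5 = 80
  E: 4 × 1 × 1 = 4
  F: 2 × 1 × 4 = 8
Modes with RPN ≥ 23: B (24), C (25), D (80) → 3.

3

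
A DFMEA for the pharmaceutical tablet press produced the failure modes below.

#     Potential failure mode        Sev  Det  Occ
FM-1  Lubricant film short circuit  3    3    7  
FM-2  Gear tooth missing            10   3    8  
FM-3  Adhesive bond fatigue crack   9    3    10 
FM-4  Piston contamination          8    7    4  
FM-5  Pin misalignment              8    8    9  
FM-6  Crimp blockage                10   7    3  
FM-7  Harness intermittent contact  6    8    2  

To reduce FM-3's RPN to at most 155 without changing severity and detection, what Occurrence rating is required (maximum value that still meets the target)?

FM-3: S=9, O=10, D=3 → current RPN = 270.
Fixed product = 27. Need 27 × O ≤ 155, so O ≤ 155/27 = 5.74.
Maximum integer Occurrence rating = 5 (gives RPN 135; O=6 would give 162 > 155).

5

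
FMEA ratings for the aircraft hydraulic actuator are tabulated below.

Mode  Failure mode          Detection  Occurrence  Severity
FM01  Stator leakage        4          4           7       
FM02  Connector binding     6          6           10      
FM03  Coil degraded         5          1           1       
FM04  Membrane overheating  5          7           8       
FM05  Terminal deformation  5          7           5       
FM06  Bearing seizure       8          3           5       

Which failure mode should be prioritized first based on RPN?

FM02

RPN = Severity × Occurrence × Detection:
  FM01: 7 × 4 × 4 = 112
  FM02: 10 × 6 × 6 = 360
  FM03: 1 × 1 × 5 = 5
  FM04: 8 × 7 × 5 = 280
  FM05: 5 × 7 × 5 = 175
  FM06: 5 × 3 × 8 = 120
Highest RPN is 360 → FM02.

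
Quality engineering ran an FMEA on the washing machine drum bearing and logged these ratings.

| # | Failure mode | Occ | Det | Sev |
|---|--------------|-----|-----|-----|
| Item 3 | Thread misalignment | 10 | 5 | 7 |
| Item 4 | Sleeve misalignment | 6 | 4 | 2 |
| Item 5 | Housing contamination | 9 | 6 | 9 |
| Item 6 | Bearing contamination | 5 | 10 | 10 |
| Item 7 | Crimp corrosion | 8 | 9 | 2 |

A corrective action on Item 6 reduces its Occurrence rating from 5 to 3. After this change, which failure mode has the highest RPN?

RPN = Severity × Occurrence × Detection:
  Item 3: 7 × 10 × 5 = 350
  Item 4: 2 × 6 × 4 = 48
  Item 5: 9 × 9 × 6 = 486
  Item 6: 10 × 5 × 10 = 500
  Item 7: 2 × 8 × 9 = 144
After action: Item 6 → 10 × 3 × 10 = 300.
Revised RPNs: Item 5=486, Item 3=350, Item 6=300, Item 7=144, Item 4=48.
Highest is now Item 5 (486).

Item 5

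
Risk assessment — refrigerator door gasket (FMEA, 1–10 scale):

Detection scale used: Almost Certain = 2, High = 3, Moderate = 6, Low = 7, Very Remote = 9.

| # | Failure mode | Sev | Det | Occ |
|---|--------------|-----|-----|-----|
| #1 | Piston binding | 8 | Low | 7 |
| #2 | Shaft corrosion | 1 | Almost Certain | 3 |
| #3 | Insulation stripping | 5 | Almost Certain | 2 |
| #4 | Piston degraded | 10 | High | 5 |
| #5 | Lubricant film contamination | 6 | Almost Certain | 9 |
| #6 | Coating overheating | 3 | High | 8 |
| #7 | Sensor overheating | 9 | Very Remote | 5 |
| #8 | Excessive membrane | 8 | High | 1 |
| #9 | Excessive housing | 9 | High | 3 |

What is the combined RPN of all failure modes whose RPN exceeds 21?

1232

RPN = Severity × Occurrence × Detection:
  #1: 8 × 7 × 7 = 392
  #2: 1 × 3 × 2 = 6
  #3: 5 × 2 × 2 = 20
  #4: 10 × 5 × 3 = 150
  #5: 6 × 9 × 2 = 108
  #6: 3 × 8 × 3 = 72
  #7: 9 × 5 × 9 = 405
  #8: 8 × 1 × 3 = 24
  #9: 9 × 3 × 3 = 81
RPN > 21: #1 (392), #4 (150), #5 (108), #6 (72), #7 (405), #8 (24), #9 (81).
Sum: 392 + 150 + 108 + 72 + 405 + 24 + 81 = 1232.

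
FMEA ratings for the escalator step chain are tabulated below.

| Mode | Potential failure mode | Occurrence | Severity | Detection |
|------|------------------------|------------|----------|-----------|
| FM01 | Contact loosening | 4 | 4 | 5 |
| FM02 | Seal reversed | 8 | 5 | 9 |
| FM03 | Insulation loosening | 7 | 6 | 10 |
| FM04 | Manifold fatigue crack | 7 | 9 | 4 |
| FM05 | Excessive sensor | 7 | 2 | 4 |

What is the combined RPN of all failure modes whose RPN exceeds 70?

RPN = Severity × Occurrence × Detection:
  FM01: 4 × 4 × 5 = 80
  FM02: 5 × 8 × 9 = 360
  FM03: 6 × 7 × 10 = 420
  FM04: 9 × 7 × 4 = 252
  FM05: 2 × 7 × 4 = 56
RPN > 70: FM01 (80), FM02 (360), FM03 (420), FM04 (252).
Sum: 80 + 360 + 420 + 252 = 1112.

1112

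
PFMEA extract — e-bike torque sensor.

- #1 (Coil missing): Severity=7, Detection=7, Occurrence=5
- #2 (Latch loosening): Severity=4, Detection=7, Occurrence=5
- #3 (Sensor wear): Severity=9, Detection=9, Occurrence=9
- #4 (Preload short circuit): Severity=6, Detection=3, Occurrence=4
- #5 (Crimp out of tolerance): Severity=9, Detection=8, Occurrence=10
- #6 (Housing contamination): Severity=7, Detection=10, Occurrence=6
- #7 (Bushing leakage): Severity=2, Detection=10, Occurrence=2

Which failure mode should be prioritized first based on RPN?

RPN = Severity × Occurrence × Detection:
  #1: 7 × 5 × 7 = 245
  #2: 4 × 5 × 7 = 140
  #3: 9 × 9 × 9 = 729
  #4: 6 × 4 × 3 = 72
  #5: 9 × 10 × 8 = 720
  #6: 7 × 6 × 10 = 420
  #7: 2 × 2 × 10 = 40
Highest RPN is 729 → #3.

#3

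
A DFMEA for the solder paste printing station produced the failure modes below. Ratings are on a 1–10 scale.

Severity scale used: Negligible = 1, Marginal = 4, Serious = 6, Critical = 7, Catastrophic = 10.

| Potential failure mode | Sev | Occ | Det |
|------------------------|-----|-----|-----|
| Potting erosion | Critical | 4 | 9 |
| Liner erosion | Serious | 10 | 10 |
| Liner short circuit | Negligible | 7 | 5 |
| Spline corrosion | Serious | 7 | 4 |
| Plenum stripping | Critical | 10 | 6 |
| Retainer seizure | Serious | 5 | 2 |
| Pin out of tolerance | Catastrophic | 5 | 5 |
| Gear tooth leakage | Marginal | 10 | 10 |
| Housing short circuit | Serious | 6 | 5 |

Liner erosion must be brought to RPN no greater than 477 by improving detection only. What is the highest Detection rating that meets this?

Liner erosion: S=6, O=10, D=10 → current RPN = 600.
Fixed product = 60. Need 60 × D ≤ 477, so D ≤ 477/60 = 7.95.
Maximum integer Detection rating = 7 (gives RPN 420; D=8 would give 480 > 477).

7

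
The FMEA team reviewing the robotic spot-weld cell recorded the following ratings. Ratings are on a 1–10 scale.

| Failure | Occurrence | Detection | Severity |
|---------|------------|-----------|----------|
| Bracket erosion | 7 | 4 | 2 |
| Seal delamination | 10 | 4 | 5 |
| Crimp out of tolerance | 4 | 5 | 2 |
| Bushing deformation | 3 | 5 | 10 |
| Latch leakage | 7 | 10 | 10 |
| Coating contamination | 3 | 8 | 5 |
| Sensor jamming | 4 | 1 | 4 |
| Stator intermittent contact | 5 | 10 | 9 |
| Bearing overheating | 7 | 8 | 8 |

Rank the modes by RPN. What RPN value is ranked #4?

200

RPN = Severity × Occurrence × Detection:
  Bracket erosion: 2 × 7 × 4 = 56
  Seal delamination: 5 × 10 × 4 = 200
  Crimp out of tolerance: 2 × 4 × 5 = 40
  Bushing deformation: 10 × 3 × 5 = 150
  Latch leakage: 10 × 7 × 10 = 700
  Coating contamination: 5 × 3 × 8 = 120
  Sensor jamming: 4 × 4 × 1 = 16
  Stator intermittent contact: 9 × 5 × 10 = 450
  Bearing overheating: 8 × 7 × 8 = 448
Sorted descending: 700, 450, 448, 200, 150, 120, 56, 40, 16.
The fourth-highest RPN is 200 (Seal delamination).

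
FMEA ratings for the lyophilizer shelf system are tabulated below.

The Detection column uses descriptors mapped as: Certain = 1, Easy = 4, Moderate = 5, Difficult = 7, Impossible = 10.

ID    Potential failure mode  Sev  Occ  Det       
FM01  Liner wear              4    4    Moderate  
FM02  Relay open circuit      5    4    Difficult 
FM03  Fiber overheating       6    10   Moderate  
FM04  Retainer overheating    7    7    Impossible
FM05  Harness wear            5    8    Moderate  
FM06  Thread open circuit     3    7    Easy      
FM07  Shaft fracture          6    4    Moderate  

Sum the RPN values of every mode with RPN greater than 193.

990

RPN = Severity × Occurrence × Detection:
  FM01: 4 × 4 × 5 = 80
  FM02: 5 × 4 × 7 = 140
  FM03: 6 × 10 × 5 = 300
  FM04: 7 × 7 × 10 = 490
  FM05: 5 × 8 × 5 = 200
  FM06: 3 × 7 × 4 = 84
  FM07: 6 × 4 × 5 = 120
RPN > 193: FM03 (300), FM04 (490), FM05 (200).
Sum: 300 + 490 + 200 = 990.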